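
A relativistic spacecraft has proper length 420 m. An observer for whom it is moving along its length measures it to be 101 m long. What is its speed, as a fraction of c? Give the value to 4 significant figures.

γ = L₀/L = 420/101 = 4.15842
β = √(1 − 1/γ²) = 0.9707

β ≈ 0.9707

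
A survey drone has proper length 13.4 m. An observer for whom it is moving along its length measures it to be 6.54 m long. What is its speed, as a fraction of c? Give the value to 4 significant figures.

γ = L₀/L = 13.4/6.54 = 2.04893
β = √(1 − 1/γ²) = 0.8728

β ≈ 0.8728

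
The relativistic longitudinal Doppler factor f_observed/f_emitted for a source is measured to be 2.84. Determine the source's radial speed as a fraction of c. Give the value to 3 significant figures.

β ≈ 0.779

f_obs/f_src = √((1+β)/(1−β)) = 2.84  ⇒  (1+β)/(1−β) = 8.0656
β = |1 − D²|/(1 + D²) = |1 − 8.0656|/(1 + 8.0656) = 0.779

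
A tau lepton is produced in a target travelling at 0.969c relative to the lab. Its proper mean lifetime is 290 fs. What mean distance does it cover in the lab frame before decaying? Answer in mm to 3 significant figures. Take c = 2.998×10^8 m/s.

γ = 1/√(1 − 0.969²) = 4.0476
Dilated lifetime: Δt = γτ₀ = 4.0476 × 290 fs = 1173.8 fs
d = vΔt = 0.969c × 1173.8 fs = 2.9051×10^8 m/s × 1.1738×10^-12 s = 0.341 mm

d ≈ 0.341 mm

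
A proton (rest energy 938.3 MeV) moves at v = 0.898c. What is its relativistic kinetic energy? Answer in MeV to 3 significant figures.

γ = 1/√(1 − 0.898²) = 2.2728
K = (γ − 1)m₀c² = (2.2728 − 1) × 938.3 MeV = 1.2728 × 938.3 MeV = 1190 MeV

K ≈ 1190 MeV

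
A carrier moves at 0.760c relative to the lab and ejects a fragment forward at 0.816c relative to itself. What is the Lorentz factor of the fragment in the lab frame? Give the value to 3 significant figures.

γ ≈ 4.31

u_lab = (0.816 + 0.760)/(1 + 0.816×0.760) = 1.576/1.62016 = 0.972743
γ = 1/√(1 − 0.972743²) = 4.31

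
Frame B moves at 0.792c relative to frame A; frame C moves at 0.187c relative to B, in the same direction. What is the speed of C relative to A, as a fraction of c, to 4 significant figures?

Compose boost 2: (0.187 + 0.792)/(1 + 0.187×0.792) = 0.9790/1.14810 = 0.8527

u ≈ 0.8527c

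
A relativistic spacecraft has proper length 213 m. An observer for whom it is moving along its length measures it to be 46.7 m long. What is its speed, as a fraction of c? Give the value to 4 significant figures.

β ≈ 0.9757

γ = L₀/L = 213/46.7 = 4.56103
β = √(1 − 1/γ²) = 0.9757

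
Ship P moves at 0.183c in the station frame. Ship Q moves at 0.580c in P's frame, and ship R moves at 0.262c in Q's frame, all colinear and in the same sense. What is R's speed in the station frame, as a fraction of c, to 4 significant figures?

Compose boost 2: (0.580 + 0.183)/(1 + 0.580×0.183) = 0.7630/1.10614 = 0.689786
Compose boost 3: (0.262 + 0.689786)/(1 + 0.262×0.689786) = 0.951786/1.18072 = 0.8061

u ≈ 0.8061c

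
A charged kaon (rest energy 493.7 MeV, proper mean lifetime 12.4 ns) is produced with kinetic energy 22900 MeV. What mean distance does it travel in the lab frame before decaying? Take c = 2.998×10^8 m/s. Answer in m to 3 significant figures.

γ = 1 + K/(m₀c²) = 1 + 22900/493.7 = 47.384
β = √(1 − 1/γ²) = 0.99978
Dilated lifetime: γτ₀ = 47.384 × 12.4 ns = 587.57 ns
d = βc·γτ₀ = 0.99978 × (2.998×10^8 m/s) × 5.8757×10^-7 s = 176 m

d ≈ 176 m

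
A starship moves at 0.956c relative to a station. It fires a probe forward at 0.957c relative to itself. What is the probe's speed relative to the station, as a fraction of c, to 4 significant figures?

Relativistic velocity addition: u = (u' + v)/(1 + u'v/c²)
= (0.957 + 0.956)/(1 + 0.957×0.956) = 1.913/1.91489 = 0.9990

u ≈ 0.9990c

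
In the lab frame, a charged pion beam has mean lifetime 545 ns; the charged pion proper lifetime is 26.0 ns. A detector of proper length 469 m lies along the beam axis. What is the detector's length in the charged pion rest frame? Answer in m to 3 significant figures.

L ≈ 22.4 m

Time dilation ⇒ γ = Δt/τ₀ = 545/26.0 = 20.962
Length contraction: L = L₀/γ = 469/20.962 = 22.4 m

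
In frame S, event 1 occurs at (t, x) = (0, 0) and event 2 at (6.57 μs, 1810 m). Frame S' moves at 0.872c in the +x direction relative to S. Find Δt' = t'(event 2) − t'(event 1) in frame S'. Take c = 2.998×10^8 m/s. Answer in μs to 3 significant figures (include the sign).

Δt' ≈ 2.67 μs

γ = 1/√(1 − 0.872²) = 2.0429
Δt' = γ(Δt − vΔx/c²) = 2.0429 × (6.57 μs − 0.872×1810 m / (2.998×10^8 m/s))
= 2.0429 × (1.3054 μs) = 2.67 μs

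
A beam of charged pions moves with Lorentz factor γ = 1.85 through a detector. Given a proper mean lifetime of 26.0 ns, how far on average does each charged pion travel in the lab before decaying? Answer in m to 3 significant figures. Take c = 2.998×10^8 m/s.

β = √(1 − 1/γ²) = √(1 − 1/1.85²) = 0.84132
Dilated lifetime: Δt = γτ₀ = 1.85 × 26.0 ns = 48.100 ns
d = vΔt = 0.84132c × 48.100 ns = 2.5223×10^8 m/s × 4.8100×10^-8 s = 12.1 m

d ≈ 12.1 m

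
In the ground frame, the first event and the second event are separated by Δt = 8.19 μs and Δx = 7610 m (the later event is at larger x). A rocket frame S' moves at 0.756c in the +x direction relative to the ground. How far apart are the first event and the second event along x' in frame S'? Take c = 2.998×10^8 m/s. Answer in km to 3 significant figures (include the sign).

Δx' ≈ 8.79 km

γ = 1/√(1 − 0.756²) = 1.5277
Δx' = γ(Δx − vΔt) = 1.5277 × (7610 m − 0.756×(2.998×10^8 m/s)×8.19×10^-6 s)
= 1.5277 × (5753.7 m) = 8.79 km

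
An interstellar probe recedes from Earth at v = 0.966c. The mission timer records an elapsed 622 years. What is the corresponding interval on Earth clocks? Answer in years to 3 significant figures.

Δt ≈ 2410 years

γ = 1/√(1 − 0.966²) = 3.8678
Time dilation: Δt = γτ₀ = 3.8678 × 622 years = 2410 years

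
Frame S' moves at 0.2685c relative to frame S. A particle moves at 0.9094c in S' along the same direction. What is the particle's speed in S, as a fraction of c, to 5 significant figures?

u ≈ 0.94673c

Relativistic velocity addition: u = (u' + v)/(1 + u'v/c²)
= (0.9094 + 0.2685)/(1 + 0.9094×0.2685) = 1.1779/1.244174 = 0.94673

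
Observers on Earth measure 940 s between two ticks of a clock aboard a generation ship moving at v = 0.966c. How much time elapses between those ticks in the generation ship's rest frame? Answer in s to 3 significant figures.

γ = 1/√(1 − 0.966²) = 3.8678
Proper time: τ₀ = Δt/γ = 940/3.8678 = 243 s

τ₀ ≈ 243 s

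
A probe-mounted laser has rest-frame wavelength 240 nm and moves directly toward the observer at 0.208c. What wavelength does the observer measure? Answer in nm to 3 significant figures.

λ_obs ≈ 194 nm

Relativistic Doppler: λ_obs = λ_src √((1−β)/(1+β))
= 240 × √(0.79200/1.2080) = 240 × 0.80971 = 194 nm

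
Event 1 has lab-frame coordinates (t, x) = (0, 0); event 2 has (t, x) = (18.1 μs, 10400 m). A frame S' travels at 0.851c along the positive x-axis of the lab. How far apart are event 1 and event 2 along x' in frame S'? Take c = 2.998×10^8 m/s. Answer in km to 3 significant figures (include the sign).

Δx' ≈ 11.0 km

γ = 1/√(1 − 0.851²) = 1.9042
Δx' = γ(Δx − vΔt) = 1.9042 × (10400 m − 0.851×(2.998×10^8 m/s)×18.1×10^-6 s)
= 1.9042 × (5782.2 m) = 11.0 km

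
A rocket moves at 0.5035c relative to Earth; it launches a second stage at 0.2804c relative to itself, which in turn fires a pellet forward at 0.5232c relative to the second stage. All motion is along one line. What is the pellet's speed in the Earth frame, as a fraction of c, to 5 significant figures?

u ≈ 0.89019c

Compose boost 2: (0.2804 + 0.5035)/(1 + 0.2804×0.5035) = 0.78390/1.141181 = 0.6869197
Compose boost 3: (0.5232 + 0.6869197)/(1 + 0.5232×0.6869197) = 1.210120/1.359396 = 0.89019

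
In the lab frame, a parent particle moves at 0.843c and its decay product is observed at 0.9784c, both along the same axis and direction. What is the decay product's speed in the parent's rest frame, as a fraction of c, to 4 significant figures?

u' ≈ 0.7728c

Inverse velocity addition: u' = (u − v)/(1 − uv/c²)
= (0.9784 − 0.843)/(1 − 0.9784×0.843) = 0.1354/0.175209 = 0.7728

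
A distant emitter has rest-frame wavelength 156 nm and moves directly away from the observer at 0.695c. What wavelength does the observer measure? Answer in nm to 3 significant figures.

λ_obs ≈ 368 nm

Relativistic Doppler: λ_obs = λ_src √((1+β)/(1−β))
= 156 × √(1.6950/0.30500) = 156 × 2.3574 = 368 nm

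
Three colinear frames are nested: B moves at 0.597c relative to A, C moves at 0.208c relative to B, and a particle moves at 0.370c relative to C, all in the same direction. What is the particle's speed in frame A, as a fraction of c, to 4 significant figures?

u ≈ 0.8586c

Compose boost 2: (0.208 + 0.597)/(1 + 0.208×0.597) = 0.8050/1.12418 = 0.716080
Compose boost 3: (0.370 + 0.716080)/(1 + 0.370×0.716080) = 1.08608/1.26495 = 0.8586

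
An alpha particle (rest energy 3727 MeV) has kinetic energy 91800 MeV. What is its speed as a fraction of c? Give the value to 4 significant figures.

β ≈ 0.9992

γ = 1 + K/(m₀c²) = 1 + 91800/3727 = 25.6311
β = √(1 − 1/γ²) = 0.9992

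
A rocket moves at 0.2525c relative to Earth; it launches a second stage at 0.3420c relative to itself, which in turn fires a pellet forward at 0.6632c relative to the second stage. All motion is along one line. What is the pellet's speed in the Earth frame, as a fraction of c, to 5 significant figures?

u ≈ 0.88812c

Compose boost 2: (0.3420 + 0.2525)/(1 + 0.3420×0.2525) = 0.59450/1.086355 = 0.5472428
Compose boost 3: (0.6632 + 0.5472428)/(1 + 0.6632×0.5472428) = 1.210443/1.362931 = 0.88812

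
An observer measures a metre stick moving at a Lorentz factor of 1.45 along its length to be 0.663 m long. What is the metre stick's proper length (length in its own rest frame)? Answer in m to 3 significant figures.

γ = 1.45 (given)
L₀ = γL = 1.45 × 0.663 = 0.961 m

L₀ ≈ 0.961 m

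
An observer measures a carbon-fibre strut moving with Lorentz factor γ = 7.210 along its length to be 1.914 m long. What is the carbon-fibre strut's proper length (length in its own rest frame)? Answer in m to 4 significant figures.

γ = 7.210 (given)
L₀ = γL = 7.210 × 1.914 = 13.80 m

L₀ ≈ 13.80 m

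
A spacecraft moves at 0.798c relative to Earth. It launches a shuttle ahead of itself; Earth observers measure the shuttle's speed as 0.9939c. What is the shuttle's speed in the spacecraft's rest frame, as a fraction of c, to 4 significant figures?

u' ≈ 0.9470c

Inverse velocity addition: u' = (u − v)/(1 − uv/c²)
= (0.9939 − 0.798)/(1 − 0.9939×0.798) = 0.1959/0.206868 = 0.9470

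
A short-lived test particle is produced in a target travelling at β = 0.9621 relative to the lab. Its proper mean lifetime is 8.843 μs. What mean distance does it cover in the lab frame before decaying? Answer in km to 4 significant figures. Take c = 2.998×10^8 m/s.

γ = 1/√(1 − 0.9621²) = 3.66708
Dilated lifetime: Δt = γτ₀ = 3.66708 × 8.843 μs = 32.4279 μs
d = vΔt = 0.9621c × 32.4279 μs = 2.88438×10^8 m/s × 3.24279×10^-5 s = 9.353 km

d ≈ 9.353 km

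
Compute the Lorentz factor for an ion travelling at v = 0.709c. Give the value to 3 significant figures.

γ = 1/√(1 − β²) = 1/√(1 − 0.709²) = 1/√(0.49732) = 1.42

γ ≈ 1.42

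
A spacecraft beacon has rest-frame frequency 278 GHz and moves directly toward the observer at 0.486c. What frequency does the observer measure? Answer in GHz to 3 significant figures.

Relativistic Doppler: f_obs = f_src √((1+β)/(1−β))
= 278 × √(1.4860/0.51400) = 278 × 1.7003 = 473 GHz

f_obs ≈ 473 GHz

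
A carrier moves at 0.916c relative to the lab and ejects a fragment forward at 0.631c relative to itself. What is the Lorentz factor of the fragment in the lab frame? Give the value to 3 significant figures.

γ ≈ 5.07

u_lab = (0.631 + 0.916)/(1 + 0.631×0.916) = 1.547/1.57800 = 0.980357
γ = 1/√(1 − 0.980357²) = 5.07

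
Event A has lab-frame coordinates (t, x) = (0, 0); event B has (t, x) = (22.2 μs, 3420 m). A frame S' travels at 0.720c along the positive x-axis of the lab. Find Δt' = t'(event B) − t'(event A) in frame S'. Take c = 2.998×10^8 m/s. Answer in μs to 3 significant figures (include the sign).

γ = 1/√(1 − 0.720²) = 1.4410
Δt' = γ(Δt − vΔx/c²) = 1.4410 × (22.2 μs − 0.720×3420 m / (2.998×10^8 m/s))
= 1.4410 × (13.987 μs) = 20.2 μs

Δt' ≈ 20.2 μs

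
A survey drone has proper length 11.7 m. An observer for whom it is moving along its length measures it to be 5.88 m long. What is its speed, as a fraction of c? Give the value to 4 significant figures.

γ = L₀/L = 11.7/5.88 = 1.98980
β = √(1 − 1/γ²) = 0.8645

β ≈ 0.8645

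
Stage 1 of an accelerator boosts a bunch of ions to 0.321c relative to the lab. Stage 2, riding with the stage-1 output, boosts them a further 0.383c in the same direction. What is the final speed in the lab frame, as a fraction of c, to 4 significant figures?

Compose boost 2: (0.383 + 0.321)/(1 + 0.383×0.321) = 0.7040/1.12294 = 0.6269

u ≈ 0.6269c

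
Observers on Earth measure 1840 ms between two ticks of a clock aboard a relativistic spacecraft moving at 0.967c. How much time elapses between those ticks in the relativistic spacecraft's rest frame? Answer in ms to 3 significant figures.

γ = 1/√(1 − 0.967²) = 3.9250
Proper time: τ₀ = Δt/γ = 1840/3.9250 = 469 ms

τ₀ ≈ 469 ms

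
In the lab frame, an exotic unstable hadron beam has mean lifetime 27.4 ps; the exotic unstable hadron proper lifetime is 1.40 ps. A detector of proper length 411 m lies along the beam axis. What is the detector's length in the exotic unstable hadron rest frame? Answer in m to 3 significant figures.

Time dilation ⇒ γ = Δt/τ₀ = 27.4/1.40 = 19.571
Length contraction: L = L₀/γ = 411/19.571 = 21.0 m

L ≈ 21.0 m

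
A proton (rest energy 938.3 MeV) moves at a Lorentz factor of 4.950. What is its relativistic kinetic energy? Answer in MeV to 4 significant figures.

K ≈ 3706 MeV

γ = 4.950 (given)
K = (γ − 1)m₀c² = (4.950 − 1) × 938.3 MeV = 3.95000 × 938.3 MeV = 3706 MeV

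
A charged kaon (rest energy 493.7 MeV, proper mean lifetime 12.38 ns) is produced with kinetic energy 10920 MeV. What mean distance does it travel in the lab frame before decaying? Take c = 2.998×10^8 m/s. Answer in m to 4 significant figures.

d ≈ 85.73 m

γ = 1 + K/(m₀c²) = 1 + 10920/493.7 = 23.1187
β = √(1 − 1/γ²) = 0.999064
Dilated lifetime: γτ₀ = 23.1187 × 12.38 ns = 286.209 ns
d = βc·γτ₀ = 0.999064 × (2.998×10^8 m/s) × 2.86209×10^-7 s = 85.73 m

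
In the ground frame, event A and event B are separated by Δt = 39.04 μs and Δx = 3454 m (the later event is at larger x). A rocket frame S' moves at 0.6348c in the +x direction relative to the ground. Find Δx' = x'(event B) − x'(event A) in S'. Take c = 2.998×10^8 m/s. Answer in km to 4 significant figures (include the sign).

Δx' ≈ -5.146 km

γ = 1/√(1 − 0.6348²) = 1.29420
Δx' = γ(Δx − vΔt) = 1.29420 × (3454 m − 0.6348×(2.998×10^8 m/s)×39.04×10^-6 s)
= 1.29420 × (-3975.82 m) = -5.146 km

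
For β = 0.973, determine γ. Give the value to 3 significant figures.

γ ≈ 4.33

γ = 1/√(1 − β²) = 1/√(1 − 0.973²) = 1/√(0.053271) = 4.33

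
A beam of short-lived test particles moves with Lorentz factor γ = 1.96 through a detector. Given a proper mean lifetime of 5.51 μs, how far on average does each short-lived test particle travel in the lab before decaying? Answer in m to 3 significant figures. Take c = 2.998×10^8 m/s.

d ≈ 2780 m

β = √(1 − 1/γ²) = √(1 − 1/1.96²) = 0.86005
Dilated lifetime: Δt = γτ₀ = 1.96 × 5.51 μs = 10.800 μs
d = vΔt = 0.86005c × 10.800 μs = 2.5784×10^8 m/s × 1.0800×10^-5 s = 2780 m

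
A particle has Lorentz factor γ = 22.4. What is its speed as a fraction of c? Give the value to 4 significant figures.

β = √(1 − 1/γ²) = √(1 − 1/22.4²) = √(0.998007) = 0.9990

β ≈ 0.9990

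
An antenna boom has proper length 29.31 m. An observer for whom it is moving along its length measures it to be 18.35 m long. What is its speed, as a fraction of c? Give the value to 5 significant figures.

β ≈ 0.77977

γ = L₀/L = 29.31/18.35 = 1.597275
β = √(1 − 1/γ²) = 0.77977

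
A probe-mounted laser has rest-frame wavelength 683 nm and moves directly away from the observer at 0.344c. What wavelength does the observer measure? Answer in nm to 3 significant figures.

Relativistic Doppler: λ_obs = λ_src √((1+β)/(1−β))
= 683 × √(1.3440/0.65600) = 683 × 1.4314 = 978 nm

λ_obs ≈ 978 nm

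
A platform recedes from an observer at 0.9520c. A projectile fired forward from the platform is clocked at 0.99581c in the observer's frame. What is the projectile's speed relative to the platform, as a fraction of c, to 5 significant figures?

Inverse velocity addition: u' = (u − v)/(1 − uv/c²)
= (0.99581 − 0.9520)/(1 − 0.99581×0.9520) = 0.043810/0.05198888 = 0.84268

u' ≈ 0.84268c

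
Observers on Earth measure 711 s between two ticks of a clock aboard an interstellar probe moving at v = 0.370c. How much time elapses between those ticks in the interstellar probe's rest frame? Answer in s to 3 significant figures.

γ = 1/√(1 − 0.370²) = 1.0764
Proper time: τ₀ = Δt/γ = 711/1.0764 = 661 s

τ₀ ≈ 661 s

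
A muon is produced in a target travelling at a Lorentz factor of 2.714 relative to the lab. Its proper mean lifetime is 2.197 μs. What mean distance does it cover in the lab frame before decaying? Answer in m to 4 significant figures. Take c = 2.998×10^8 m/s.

d ≈ 1662 m

β = √(1 − 1/γ²) = √(1 − 1/2.714²) = 0.929644
Dilated lifetime: Δt = γτ₀ = 2.714 × 2.197 μs = 5.96266 μs
d = vΔt = 0.929644c × 5.96266 μs = 2.78707×10^8 m/s × 5.96266×10^-6 s = 1662 m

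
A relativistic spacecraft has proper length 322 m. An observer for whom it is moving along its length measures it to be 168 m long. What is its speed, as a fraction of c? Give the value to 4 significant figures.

γ = L₀/L = 322/168 = 1.91667
β = √(1 − 1/γ²) = 0.8531

β ≈ 0.8531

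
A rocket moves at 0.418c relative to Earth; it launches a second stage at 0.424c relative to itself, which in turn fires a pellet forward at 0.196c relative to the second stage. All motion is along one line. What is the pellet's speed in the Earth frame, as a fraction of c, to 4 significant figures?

u ≈ 0.7992c

Compose boost 2: (0.424 + 0.418)/(1 + 0.424×0.418) = 0.8420/1.17723 = 0.715237
Compose boost 3: (0.196 + 0.715237)/(1 + 0.196×0.715237) = 0.911237/1.14019 = 0.7992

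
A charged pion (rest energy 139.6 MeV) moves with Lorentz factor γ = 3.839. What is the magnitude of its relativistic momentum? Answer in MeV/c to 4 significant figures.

p ≈ 517.4 MeV/c

β = √(1 − 1/γ²) = √(1 − 1/3.839²) = 0.965478
p = γβm₀c = 3.839 × 0.965478 × 139.6 MeV/c = 517.4 MeV/c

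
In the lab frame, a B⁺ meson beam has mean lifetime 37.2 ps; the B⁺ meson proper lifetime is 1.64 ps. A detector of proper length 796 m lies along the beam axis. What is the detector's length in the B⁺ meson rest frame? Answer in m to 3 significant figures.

Time dilation ⇒ γ = Δt/τ₀ = 37.2/1.64 = 22.683
Length contraction: L = L₀/γ = 796/22.683 = 35.1 m

L ≈ 35.1 m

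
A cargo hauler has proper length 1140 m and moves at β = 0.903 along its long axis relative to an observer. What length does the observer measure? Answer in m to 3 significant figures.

γ = 1/√(1 − 0.903²) = 2.3275
Length contraction: L = L₀/γ = 1140/2.3275 = 490 m

L ≈ 490 m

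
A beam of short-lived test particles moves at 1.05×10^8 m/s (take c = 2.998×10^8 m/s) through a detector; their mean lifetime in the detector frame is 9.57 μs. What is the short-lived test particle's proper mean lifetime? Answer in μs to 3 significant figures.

τ₀ ≈ 8.96 μs

β = v/c = 1.05×10^8 / 2.998×10^8 = 0.35023
γ = 1/√(1 − 0.35023²) = 1.0676
Proper time: τ₀ = Δt/γ = 9.57/1.0676 = 8.96 μs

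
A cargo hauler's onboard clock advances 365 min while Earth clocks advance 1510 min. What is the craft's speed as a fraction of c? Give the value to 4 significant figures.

β ≈ 0.9703

γ = Δt/τ₀ = 1510/365 = 4.13699
β = √(1 − 1/γ²) = √(1 − 1/4.13699²) = 0.9703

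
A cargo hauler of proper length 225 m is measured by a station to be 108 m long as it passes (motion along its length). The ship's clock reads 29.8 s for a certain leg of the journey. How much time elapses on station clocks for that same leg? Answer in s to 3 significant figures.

Δt ≈ 62.1 s

Length contraction ⇒ γ = L₀/L = 225/108 = 2.0833
Time dilation: Δt = γτ₀ = 2.0833 × 29.8 s = 62.1 s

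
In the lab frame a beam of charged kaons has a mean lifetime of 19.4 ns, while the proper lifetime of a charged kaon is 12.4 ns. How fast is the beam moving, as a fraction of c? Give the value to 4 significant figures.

γ = Δt/τ₀ = 19.4/12.4 = 1.56452
β = √(1 − 1/γ²) = √(1 − 1/1.56452²) = 0.7691

β ≈ 0.7691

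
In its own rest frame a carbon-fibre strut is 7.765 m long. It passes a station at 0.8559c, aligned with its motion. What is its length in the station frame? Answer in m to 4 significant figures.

γ = 1/√(1 − 0.8559²) = 1.93371
Length contraction: L = L₀/γ = 7.765/1.93371 = 4.016 m

L ≈ 4.016 m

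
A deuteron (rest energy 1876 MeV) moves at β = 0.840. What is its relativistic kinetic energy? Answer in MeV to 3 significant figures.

γ = 1/√(1 − 0.840²) = 1.8430
K = (γ − 1)m₀c² = (1.8430 − 1) × 1876 MeV = 0.84302 × 1876 MeV = 1580 MeV

K ≈ 1580 MeV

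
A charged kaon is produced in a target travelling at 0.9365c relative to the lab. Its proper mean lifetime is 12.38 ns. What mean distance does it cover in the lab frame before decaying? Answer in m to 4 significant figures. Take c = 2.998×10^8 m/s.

d ≈ 9.912 m

γ = 1/√(1 − 0.9365²) = 2.85170
Dilated lifetime: Δt = γτ₀ = 2.85170 × 12.38 ns = 35.3041 ns
d = vΔt = 0.9365c × 35.3041 ns = 2.80763×10^8 m/s × 3.53041×10^-8 s = 9.912 m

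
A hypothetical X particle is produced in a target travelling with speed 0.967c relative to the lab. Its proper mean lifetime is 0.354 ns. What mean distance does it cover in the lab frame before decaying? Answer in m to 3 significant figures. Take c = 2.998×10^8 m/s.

γ = 1/√(1 − 0.967²) = 3.9250
Dilated lifetime: Δt = γτ₀ = 3.9250 × 0.354 ns = 1.3895 ns
d = vΔt = 0.967c × 1.3895 ns = 2.8991×10^8 m/s × 1.3895×10^-9 s = 0.403 m

d ≈ 0.403 m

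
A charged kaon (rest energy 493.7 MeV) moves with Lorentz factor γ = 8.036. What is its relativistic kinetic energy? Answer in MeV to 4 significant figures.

γ = 8.036 (given)
K = (γ − 1)m₀c² = (8.036 − 1) × 493.7 MeV = 7.03600 × 493.7 MeV = 3474 MeV

K ≈ 3474 MeV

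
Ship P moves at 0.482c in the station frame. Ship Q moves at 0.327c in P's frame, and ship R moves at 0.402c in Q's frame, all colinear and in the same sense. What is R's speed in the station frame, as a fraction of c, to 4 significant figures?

Compose boost 2: (0.327 + 0.482)/(1 + 0.327×0.482) = 0.8090/1.15761 = 0.698851
Compose boost 3: (0.402 + 0.698851)/(1 + 0.402×0.698851) = 1.10085/1.28094 = 0.8594

u ≈ 0.8594c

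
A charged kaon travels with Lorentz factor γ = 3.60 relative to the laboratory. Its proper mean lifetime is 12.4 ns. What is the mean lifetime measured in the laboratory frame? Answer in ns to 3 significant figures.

γ = 3.60 (given)
Time dilation: Δt = γτ₀ = 3.60 × 12.4 ns = 44.6 ns

Δt ≈ 44.6 ns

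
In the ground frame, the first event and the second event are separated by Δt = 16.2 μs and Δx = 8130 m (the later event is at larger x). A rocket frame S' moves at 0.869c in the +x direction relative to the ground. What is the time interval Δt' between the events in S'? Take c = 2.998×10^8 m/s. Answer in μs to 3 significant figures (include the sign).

γ = 1/√(1 − 0.869²) = 2.0210
Δt' = γ(Δt − vΔx/c²) = 2.0210 × (16.2 μs − 0.869×8130 m / (2.998×10^8 m/s))
= 2.0210 × (-7.3656 μs) = -14.9 μs

Δt' ≈ -14.9 μs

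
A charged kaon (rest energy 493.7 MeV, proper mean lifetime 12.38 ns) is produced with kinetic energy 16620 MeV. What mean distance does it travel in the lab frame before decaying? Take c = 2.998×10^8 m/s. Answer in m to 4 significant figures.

γ = 1 + K/(m₀c²) = 1 + 16620/493.7 = 34.6642
β = √(1 − 1/γ²) = 0.999584
Dilated lifetime: γτ₀ = 34.6642 × 12.38 ns = 429.142 ns
d = βc·γτ₀ = 0.999584 × (2.998×10^8 m/s) × 4.29142×10^-7 s = 128.6 m

d ≈ 128.6 m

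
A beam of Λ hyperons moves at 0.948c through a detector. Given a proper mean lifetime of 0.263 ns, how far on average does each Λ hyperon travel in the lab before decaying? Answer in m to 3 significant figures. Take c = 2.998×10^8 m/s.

d ≈ 0.235 m

γ = 1/√(1 − 0.948²) = 3.1420
Dilated lifetime: Δt = γτ₀ = 3.1420 × 0.263 ns = 0.82634 ns
d = vΔt = 0.948c × 0.82634 ns = 2.8421×10^8 m/s × 8.2634×10^-10 s = 0.235 m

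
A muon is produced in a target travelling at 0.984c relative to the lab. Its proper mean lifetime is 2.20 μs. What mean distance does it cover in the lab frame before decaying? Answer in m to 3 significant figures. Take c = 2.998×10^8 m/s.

γ = 1/√(1 − 0.984²) = 5.6127
Dilated lifetime: Δt = γτ₀ = 5.6127 × 2.20 μs = 12.348 μs
d = vΔt = 0.984c × 12.348 μs = 2.9500×10^8 m/s × 1.2348×10^-5 s = 3640 m

d ≈ 3640 m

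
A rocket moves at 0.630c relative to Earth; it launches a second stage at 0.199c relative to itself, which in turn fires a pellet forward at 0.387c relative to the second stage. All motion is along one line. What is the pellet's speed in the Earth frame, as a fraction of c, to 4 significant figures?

Compose boost 2: (0.199 + 0.630)/(1 + 0.199×0.630) = 0.8290/1.12537 = 0.736647
Compose boost 3: (0.387 + 0.736647)/(1 + 0.387×0.736647) = 1.12365/1.28508 = 0.8744

u ≈ 0.8744c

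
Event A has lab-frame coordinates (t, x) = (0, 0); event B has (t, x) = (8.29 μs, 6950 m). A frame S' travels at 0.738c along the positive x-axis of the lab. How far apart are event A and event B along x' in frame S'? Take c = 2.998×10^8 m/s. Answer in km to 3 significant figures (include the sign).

γ = 1/√(1 − 0.738²) = 1.4819
Δx' = γ(Δx − vΔt) = 1.4819 × (6950 m − 0.738×(2.998×10^8 m/s)×8.29×10^-6 s)
= 1.4819 × (5115.8 m) = 7.58 km

Δx' ≈ 7.58 km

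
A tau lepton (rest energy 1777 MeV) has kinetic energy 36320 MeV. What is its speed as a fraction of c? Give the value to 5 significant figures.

β ≈ 0.99891

γ = 1 + K/(m₀c²) = 1 + 36320/1777 = 21.43894
β = √(1 − 1/γ²) = 0.99891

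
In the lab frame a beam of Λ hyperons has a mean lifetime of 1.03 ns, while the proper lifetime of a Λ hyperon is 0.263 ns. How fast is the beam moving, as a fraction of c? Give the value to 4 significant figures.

γ = Δt/τ₀ = 1.03/0.263 = 3.91635
β = √(1 − 1/γ²) = √(1 − 1/3.91635²) = 0.9669

β ≈ 0.9669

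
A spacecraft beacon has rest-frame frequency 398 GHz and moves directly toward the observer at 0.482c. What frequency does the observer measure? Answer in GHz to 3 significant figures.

Relativistic Doppler: f_obs = f_src √((1+β)/(1−β))
= 398 × √(1.4820/0.51800) = 398 × 1.6915 = 673 GHz

f_obs ≈ 673 GHz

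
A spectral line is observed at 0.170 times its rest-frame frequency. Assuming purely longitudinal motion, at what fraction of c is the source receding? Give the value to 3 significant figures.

β ≈ 0.944

f_obs/f_src = √((1−β)/(1+β)) = 0.170  ⇒  (1−β)/(1+β) = 0.028900
β = |1 − D²|/(1 + D²) = |1 − 0.028900|/(1 + 0.028900) = 0.944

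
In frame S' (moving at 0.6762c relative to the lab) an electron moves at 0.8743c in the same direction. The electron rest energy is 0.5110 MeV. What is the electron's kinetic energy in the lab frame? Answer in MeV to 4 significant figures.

K ≈ 1.763 MeV

u_lab = (0.8743 + 0.6762)/(1 + 0.8743×0.6762) = 0.9744208
γ = 1/√(1 − 0.9744208²) = 4.44976
K = (γ − 1)m₀c² = (4.44976 − 1) × 0.5110 = 3.44976 × 0.5110 = 1.763 MeV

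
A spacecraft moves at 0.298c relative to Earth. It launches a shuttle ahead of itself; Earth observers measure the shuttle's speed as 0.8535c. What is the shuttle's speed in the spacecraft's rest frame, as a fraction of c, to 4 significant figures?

Inverse velocity addition: u' = (u − v)/(1 − uv/c²)
= (0.8535 − 0.298)/(1 − 0.8535×0.298) = 0.5555/0.745657 = 0.7450

u' ≈ 0.7450c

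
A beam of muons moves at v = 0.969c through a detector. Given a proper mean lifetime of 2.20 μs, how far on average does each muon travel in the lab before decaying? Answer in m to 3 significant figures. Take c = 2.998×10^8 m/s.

γ = 1/√(1 − 0.969²) = 4.0476
Dilated lifetime: Δt = γτ₀ = 4.0476 × 2.20 μs = 8.9047 μs
d = vΔt = 0.969c × 8.9047 μs = 2.9051×10^8 m/s × 8.9047×10^-6 s = 2590 m

d ≈ 2590 m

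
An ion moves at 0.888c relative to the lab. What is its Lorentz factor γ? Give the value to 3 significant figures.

γ = 1/√(1 − β²) = 1/√(1 − 0.888²) = 1/√(0.21146) = 2.17

γ ≈ 2.17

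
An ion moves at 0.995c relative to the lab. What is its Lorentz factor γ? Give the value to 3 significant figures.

γ ≈ 10.0

γ = 1/√(1 − β²) = 1/√(1 − 0.995²) = 1/√(0.0099750) = 10.0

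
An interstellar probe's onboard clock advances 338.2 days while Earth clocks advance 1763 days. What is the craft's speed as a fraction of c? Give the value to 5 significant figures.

β ≈ 0.98143

γ = Δt/τ₀ = 1763/338.2 = 5.212892
β = √(1 − 1/γ²) = √(1 − 1/5.212892²) = 0.98143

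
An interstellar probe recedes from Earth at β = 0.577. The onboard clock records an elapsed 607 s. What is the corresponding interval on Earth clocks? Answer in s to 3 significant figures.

Δt ≈ 743 s

γ = 1/√(1 − 0.577²) = 1.2244
Time dilation: Δt = γτ₀ = 1.2244 × 607 s = 743 s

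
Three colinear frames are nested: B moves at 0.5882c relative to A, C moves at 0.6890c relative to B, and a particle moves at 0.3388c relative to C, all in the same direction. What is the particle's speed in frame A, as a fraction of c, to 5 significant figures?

u ≈ 0.95393c

Compose boost 2: (0.6890 + 0.5882)/(1 + 0.6890×0.5882) = 1.2772/1.405270 = 0.9088646
Compose boost 3: (0.3388 + 0.9088646)/(1 + 0.3388×0.9088646) = 1.247665/1.307923 = 0.95393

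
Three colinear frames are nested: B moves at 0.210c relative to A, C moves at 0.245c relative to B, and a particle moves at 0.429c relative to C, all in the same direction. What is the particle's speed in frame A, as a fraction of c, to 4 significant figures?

u ≈ 0.7268c

Compose boost 2: (0.245 + 0.210)/(1 + 0.245×0.210) = 0.4550/1.05145 = 0.432736
Compose boost 3: (0.429 + 0.432736)/(1 + 0.429×0.432736) = 0.861736/1.18564 = 0.7268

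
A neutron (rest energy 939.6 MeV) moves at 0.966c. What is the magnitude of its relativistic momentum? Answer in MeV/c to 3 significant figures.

p ≈ 3510 MeV/c

γ = 1/√(1 − 0.966²) = 3.8678
p = γβm₀c = 3.8678 × 0.966 × 939.6 MeV/c = 3510 MeV/c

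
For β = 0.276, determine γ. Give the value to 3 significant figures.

γ = 1/√(1 − β²) = 1/√(1 − 0.276²) = 1/√(0.92382) = 1.04

γ ≈ 1.04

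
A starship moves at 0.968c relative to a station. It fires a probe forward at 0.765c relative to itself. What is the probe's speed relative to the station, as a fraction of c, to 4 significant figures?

Relativistic velocity addition: u = (u' + v)/(1 + u'v/c²)
= (0.765 + 0.968)/(1 + 0.765×0.968) = 1.733/1.74052 = 0.9957

u ≈ 0.9957c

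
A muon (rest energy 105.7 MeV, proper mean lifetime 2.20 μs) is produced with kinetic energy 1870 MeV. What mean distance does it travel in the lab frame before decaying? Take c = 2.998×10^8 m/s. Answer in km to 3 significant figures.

d ≈ 12.3 km

γ = 1 + K/(m₀c²) = 1 + 1870/105.7 = 18.692
β = √(1 − 1/γ²) = 0.99857
Dilated lifetime: γτ₀ = 18.692 × 2.20 μs = 41.121 μs
d = βc·γτ₀ = 0.99857 × (2.998×10^8 m/s) × 4.1121×10^-5 s = 12.3 km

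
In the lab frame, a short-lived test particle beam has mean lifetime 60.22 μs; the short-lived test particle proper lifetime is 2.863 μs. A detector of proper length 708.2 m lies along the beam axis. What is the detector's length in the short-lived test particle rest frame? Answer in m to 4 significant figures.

L ≈ 33.67 m

Time dilation ⇒ γ = Δt/τ₀ = 60.22/2.863 = 21.0339
Length contraction: L = L₀/γ = 708.2/21.0339 = 33.67 m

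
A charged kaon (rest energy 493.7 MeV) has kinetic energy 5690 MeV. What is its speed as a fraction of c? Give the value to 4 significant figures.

γ = 1 + K/(m₀c²) = 1 + 5690/493.7 = 12.5252
β = √(1 − 1/γ²) = 0.9968

β ≈ 0.9968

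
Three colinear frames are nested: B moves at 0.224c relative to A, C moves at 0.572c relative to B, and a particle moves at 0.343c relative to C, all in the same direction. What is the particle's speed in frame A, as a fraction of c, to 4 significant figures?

u ≈ 0.8443c

Compose boost 2: (0.572 + 0.224)/(1 + 0.572×0.224) = 0.7960/1.12813 = 0.705594
Compose boost 3: (0.343 + 0.705594)/(1 + 0.343×0.705594) = 1.04859/1.24202 = 0.8443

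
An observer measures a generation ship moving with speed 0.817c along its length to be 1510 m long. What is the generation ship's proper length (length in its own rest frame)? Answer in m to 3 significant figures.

γ = 1/√(1 − 0.817²) = 1.7342
L₀ = γL = 1.7342 × 1510 = 2620 m

L₀ ≈ 2620 m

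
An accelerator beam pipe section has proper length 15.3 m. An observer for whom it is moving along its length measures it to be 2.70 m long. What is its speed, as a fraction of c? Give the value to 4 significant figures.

β ≈ 0.9843

γ = L₀/L = 15.3/2.70 = 5.66667
β = √(1 − 1/γ²) = 0.9843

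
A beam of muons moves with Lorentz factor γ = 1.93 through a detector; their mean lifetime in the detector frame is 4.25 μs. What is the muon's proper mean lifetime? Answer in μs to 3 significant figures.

γ = 1.93 (given)
Proper time: τ₀ = Δt/γ = 4.25/1.93 = 2.20 μs

τ₀ ≈ 2.20 μs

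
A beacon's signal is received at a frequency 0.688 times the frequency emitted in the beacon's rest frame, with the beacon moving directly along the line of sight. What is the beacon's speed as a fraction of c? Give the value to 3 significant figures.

β ≈ 0.357

f_obs/f_src = √((1−β)/(1+β)) = 0.688  ⇒  (1−β)/(1+β) = 0.47334
β = |1 − D²|/(1 + D²) = |1 − 0.47334|/(1 + 0.47334) = 0.357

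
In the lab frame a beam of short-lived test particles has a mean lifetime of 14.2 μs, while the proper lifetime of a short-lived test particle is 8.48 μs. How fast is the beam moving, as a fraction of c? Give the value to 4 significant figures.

β ≈ 0.8021

γ = Δt/τ₀ = 14.2/8.48 = 1.67453
β = √(1 − 1/γ²) = √(1 − 1/1.67453²) = 0.8021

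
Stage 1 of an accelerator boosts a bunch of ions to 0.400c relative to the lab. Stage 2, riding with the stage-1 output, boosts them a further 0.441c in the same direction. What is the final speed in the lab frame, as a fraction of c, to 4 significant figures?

u ≈ 0.7149c

Compose boost 2: (0.441 + 0.400)/(1 + 0.441×0.400) = 0.8410/1.17640 = 0.7149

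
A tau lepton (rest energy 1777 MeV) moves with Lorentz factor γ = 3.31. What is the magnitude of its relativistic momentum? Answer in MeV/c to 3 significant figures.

p ≈ 5610 MeV/c

β = √(1 − 1/γ²) = √(1 − 1/3.31²) = 0.95327
p = γβm₀c = 3.31 × 0.95327 × 1777 MeV/c = 5610 MeV/c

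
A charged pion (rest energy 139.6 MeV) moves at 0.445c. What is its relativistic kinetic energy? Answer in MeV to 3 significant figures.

K ≈ 16.3 MeV

γ = 1/√(1 − 0.445²) = 1.1167
K = (γ − 1)m₀c² = (1.1167 − 1) × 139.6 MeV = 0.11666 × 139.6 MeV = 16.3 MeV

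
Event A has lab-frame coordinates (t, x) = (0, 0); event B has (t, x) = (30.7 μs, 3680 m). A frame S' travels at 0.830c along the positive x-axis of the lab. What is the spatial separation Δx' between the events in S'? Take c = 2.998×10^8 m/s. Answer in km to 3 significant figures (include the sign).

γ = 1/√(1 − 0.830²) = 1.7929
Δx' = γ(Δx − vΔt) = 1.7929 × (3680 m − 0.830×(2.998×10^8 m/s)×30.7×10^-6 s)
= 1.7929 × (-3959.2 m) = -7.10 km

Δx' ≈ -7.10 km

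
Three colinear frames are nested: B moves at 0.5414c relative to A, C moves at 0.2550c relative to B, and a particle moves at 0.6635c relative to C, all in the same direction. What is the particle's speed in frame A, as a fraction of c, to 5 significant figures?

Compose boost 2: (0.2550 + 0.5414)/(1 + 0.2550×0.5414) = 0.79640/1.138057 = 0.6997892
Compose boost 3: (0.6635 + 0.6997892)/(1 + 0.6635×0.6997892) = 1.363289/1.464310 = 0.93101

u ≈ 0.93101c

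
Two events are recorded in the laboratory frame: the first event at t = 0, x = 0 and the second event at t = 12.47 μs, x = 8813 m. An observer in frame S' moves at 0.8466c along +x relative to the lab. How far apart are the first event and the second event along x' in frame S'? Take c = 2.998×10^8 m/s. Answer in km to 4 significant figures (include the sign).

γ = 1/√(1 − 0.8466²) = 1.87889
Δx' = γ(Δx − vΔt) = 1.87889 × (8813 m − 0.8466×(2.998×10^8 m/s)×12.47×10^-6 s)
= 1.87889 × (5647.98 m) = 10.61 km

Δx' ≈ 10.61 km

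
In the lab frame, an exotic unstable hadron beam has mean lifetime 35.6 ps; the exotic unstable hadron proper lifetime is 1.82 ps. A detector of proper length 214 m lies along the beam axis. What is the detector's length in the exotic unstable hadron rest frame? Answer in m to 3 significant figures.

Time dilation ⇒ γ = Δt/τ₀ = 35.6/1.82 = 19.560
Length contraction: L = L₀/γ = 214/19.560 = 10.9 m

L ≈ 10.9 m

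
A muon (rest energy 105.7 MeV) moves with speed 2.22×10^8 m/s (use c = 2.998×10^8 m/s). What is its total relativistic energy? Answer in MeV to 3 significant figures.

E ≈ 157 MeV

β = v/c = 2.22×10^8 / 2.998×10^8 = 0.74049
γ = 1/√(1 − 0.74049²) = 1.4880
E = γm₀c² = 1.4880 × 105.7 MeV = 157 MeV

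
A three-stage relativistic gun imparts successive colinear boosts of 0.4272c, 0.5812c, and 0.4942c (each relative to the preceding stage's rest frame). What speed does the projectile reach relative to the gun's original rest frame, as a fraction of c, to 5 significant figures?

u ≈ 0.93053c

Compose boost 2: (0.5812 + 0.4272)/(1 + 0.5812×0.4272) = 1.0084/1.248289 = 0.8078260
Compose boost 3: (0.4942 + 0.8078260)/(1 + 0.4942×0.8078260) = 1.302026/1.399228 = 0.93053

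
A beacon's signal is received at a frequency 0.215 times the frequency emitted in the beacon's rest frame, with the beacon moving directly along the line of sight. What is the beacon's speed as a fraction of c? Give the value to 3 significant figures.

f_obs/f_src = √((1−β)/(1+β)) = 0.215  ⇒  (1−β)/(1+β) = 0.046225
β = |1 − D²|/(1 + D²) = |1 − 0.046225|/(1 + 0.046225) = 0.912

β ≈ 0.912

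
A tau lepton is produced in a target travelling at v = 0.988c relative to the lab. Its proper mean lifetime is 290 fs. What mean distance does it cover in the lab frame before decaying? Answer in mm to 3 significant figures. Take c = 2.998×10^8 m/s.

d ≈ 0.556 mm

γ = 1/√(1 − 0.988²) = 6.4744
Dilated lifetime: Δt = γτ₀ = 6.4744 × 290 fs = 1877.6 fs
d = vΔt = 0.988c × 1877.6 fs = 2.9620×10^8 m/s × 1.8776×10^-12 s = 0.556 mm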